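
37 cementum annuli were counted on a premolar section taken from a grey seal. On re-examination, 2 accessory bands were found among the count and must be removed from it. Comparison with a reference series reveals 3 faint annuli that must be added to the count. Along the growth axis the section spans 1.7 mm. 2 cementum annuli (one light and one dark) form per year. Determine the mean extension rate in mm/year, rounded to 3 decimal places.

Adjusted count: 37 − 2 + 3 = 38 cementum annuli.
With 2 cementum annuli per year, 38 / 2 = 19 years.
Mean rate = 1.7 mm / 19 years ≈ 0.089 mm/year.

0.089 mm/year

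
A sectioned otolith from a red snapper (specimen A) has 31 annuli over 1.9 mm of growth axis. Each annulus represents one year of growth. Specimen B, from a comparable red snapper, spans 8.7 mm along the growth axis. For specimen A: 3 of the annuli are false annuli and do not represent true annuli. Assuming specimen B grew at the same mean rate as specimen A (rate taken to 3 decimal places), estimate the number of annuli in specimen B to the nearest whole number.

128 annuli

Specimen A: adjusted count: 31 − 3 = 28 annuli.
A: 1.9 mm over 28 years gives 1.9 / 28 ≈ 0.068 mm/year.
B spans 8.7 / 0.068 = 127.94 years ≈ 128 annuli.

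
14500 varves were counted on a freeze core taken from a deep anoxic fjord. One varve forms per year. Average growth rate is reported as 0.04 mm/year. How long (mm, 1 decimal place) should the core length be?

The record spans 14500 years at 0.04 mm per year.
Predicted length = 0.04 mm/year × 14500 years = 580.0 mm.

580.0 mm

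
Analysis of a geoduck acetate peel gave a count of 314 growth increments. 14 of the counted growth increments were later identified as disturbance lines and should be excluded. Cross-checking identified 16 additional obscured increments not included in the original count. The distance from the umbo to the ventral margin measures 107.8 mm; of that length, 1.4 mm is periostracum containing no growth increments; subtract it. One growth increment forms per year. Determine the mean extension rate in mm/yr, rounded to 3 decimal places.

Adjusted count: 314 − 14 + 16 = 316 growth increments.
The growth record spans 107.8 − 1.4 = 106.4 mm.
106.4 mm over 316 years gives 106.4 / 316 ≈ 0.337 mm/yr.

0.337 mm/yr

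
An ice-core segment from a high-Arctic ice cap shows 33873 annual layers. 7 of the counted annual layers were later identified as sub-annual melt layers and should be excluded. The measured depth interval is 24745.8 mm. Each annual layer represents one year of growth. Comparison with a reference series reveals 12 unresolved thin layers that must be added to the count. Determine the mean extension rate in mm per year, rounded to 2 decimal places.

0.73 mm per year

Correcting the raw count gives 33873 − 7 + 12 = 33878 true annual layers.
Mean rate = 24745.8 mm / 33878 years ≈ 0.73 mm per year.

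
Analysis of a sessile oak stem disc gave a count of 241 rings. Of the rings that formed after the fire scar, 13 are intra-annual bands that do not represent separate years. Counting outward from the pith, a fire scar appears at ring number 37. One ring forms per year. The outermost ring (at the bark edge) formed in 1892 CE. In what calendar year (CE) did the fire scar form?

1701 CE

241 − 37 = 204 rings lie beyond the fire scar toward the bark edge.
Removing the 13 false rings leaves 204 − 13 = 191 true rings beyond the fire scar.
1892 − 191 = 1701 CE.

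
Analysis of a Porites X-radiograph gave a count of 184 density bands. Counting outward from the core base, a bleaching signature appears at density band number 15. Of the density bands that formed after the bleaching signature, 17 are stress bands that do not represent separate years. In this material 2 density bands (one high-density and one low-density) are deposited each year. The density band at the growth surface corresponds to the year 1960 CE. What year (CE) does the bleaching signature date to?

Between density band 15 and the growth surface there are 184 − 15 = 169 density bands.
169 − 17 false = 152 true density bands after the bleaching signature.
With 2 density bands per year, 152 / 2 = 76 years.
1960 − 76 = 1884 CE.

1884 CE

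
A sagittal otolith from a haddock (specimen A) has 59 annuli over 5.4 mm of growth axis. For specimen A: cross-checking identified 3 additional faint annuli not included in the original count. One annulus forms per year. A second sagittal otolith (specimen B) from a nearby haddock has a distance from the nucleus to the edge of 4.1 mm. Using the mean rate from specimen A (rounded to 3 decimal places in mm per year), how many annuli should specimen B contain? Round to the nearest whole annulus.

Specimen A: true annulus count = 59 + 3 = 62.
A: Extension rate ≈ 5.4 / 62 = 0.087 mm/year.
Specimen B: 4.1 mm / 0.087 mm per year = 47.13 years ≈ 47 annuli.

47 annuli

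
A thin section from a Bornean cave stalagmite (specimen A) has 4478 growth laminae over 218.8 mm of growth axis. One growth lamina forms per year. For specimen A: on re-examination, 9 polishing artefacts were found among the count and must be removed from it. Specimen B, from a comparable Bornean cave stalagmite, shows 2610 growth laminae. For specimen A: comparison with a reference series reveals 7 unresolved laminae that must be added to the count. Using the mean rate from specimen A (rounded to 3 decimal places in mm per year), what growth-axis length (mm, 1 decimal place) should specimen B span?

Specimen A: after corrections the count is 4478 − 9 + 7 = 4476 growth laminae.
A: Extension rate ≈ 218.8 / 4476 = 0.049 mm/yr.
Length of B = 0.049 × 2610 = 127.9 mm.

127.9 mm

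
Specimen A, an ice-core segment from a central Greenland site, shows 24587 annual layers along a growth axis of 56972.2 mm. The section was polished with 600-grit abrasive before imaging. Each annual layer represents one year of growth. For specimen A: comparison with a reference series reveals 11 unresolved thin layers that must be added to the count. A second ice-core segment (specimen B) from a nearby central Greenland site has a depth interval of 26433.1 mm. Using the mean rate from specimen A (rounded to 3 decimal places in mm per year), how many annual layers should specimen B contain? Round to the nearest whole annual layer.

11413 annual layers

Specimen A: adjusted count: 24587 + 11 = 24598 annual layers.
A: Mean rate = 56972.2 mm / 24598 years ≈ 2.316 mm per year.
For B, 26433.1 / 2.316 = 11413.26 years ≈ 11413 annual layers.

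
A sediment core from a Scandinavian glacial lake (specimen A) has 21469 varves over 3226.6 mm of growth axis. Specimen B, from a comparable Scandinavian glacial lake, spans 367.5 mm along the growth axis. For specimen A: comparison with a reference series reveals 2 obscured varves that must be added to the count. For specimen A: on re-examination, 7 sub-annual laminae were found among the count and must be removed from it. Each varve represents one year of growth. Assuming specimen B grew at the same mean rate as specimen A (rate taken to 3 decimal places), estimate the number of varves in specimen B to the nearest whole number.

Specimen A: after corrections the count is 21469 − 7 + 2 = 21464 varves.
A: Mean rate = 3226.6 mm / 21464 years ≈ 0.150 mm/year.
Specimen B: 367.5 mm / 0.150 mm per year = 2450.00 years ≈ 2450 varves.

2450 varves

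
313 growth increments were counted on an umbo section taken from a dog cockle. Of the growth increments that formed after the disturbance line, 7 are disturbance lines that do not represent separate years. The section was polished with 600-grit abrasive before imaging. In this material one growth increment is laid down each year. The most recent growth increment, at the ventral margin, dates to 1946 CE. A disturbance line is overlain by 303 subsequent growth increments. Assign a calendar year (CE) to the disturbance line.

1650 CE

There are 303 growth increments younger than the disturbance line.
303 − 7 false = 296 true growth increments after the disturbance line.
Counting back 296 years from 1946 CE places the disturbance line in 1946 − 296 = 1650 CE.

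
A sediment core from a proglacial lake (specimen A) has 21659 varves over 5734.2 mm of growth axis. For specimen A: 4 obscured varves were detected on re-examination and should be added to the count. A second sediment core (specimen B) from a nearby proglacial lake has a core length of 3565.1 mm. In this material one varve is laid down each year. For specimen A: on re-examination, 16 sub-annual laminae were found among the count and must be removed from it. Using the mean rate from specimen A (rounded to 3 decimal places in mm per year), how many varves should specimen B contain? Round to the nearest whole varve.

Specimen A: true varve count = 21659 − 16 + 4 = 21647.
A: Extension rate ≈ 5734.2 / 21647 = 0.265 mm/yr.
Specimen B: 3565.1 mm / 0.265 mm per year = 13453.21 years ≈ 13453 varves.

13453 varves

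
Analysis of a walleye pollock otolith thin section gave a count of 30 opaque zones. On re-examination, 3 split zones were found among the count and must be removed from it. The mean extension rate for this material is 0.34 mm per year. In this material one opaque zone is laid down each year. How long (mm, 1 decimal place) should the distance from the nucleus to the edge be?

9.2 mm

Correcting the raw count gives 30 − 3 = 27 true opaque zones.
Length ≈ 0.34 × 27 = 9.2 mm.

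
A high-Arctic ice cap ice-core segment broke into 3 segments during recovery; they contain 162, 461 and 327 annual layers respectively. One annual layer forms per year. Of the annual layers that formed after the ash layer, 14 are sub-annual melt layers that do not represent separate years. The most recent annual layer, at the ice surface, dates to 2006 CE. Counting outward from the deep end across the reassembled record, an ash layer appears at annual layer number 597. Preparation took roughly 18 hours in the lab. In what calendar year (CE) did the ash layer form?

Total annual layers = 162 + 461 + 327 = 950.
950 − 597 = 353 annual layers lie beyond the ash layer toward the ice surface.
Removing the 14 false annual layers leaves 353 − 14 = 339 true annual layers beyond the ash layer.
The annual layer at the ice surface is 2006 CE, so the ash layer dates to 2006 − 339 = 1667 CE.

1667 CE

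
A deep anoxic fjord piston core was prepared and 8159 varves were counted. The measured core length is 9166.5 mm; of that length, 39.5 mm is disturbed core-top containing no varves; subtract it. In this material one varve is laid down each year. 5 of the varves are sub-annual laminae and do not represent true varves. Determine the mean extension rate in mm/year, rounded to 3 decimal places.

Adjusted count: 8159 − 5 = 8154 varves.
The growth record spans 9166.5 − 39.5 = 9127.0 mm.
Extension rate ≈ 9127.0 / 8154 = 1.119 mm/year.

1.119 mm/year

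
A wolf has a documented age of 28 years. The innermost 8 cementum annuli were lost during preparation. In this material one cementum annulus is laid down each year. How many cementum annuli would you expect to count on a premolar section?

20 cementum annuli

At one cementum annulus per year, 28 years correspond to 28 cementum annuli.
Less the 8 uncaptured cementum annuli: 28 − 8 = 20.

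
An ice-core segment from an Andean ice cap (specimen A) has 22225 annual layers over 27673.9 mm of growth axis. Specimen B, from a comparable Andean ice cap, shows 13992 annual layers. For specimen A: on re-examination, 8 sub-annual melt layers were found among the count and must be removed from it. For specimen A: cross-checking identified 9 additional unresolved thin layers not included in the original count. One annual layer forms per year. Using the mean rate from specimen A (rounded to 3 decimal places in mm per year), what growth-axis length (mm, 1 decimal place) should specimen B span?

17420.0 mm

Specimen A: after corrections the count is 22225 − 8 + 9 = 22226 annual layers.
A: 27673.9 mm over 22226 years gives 27673.9 / 22226 ≈ 1.245 mm/yr.
B's length ≈ 1.245 × 13992 = 17420.0 mm.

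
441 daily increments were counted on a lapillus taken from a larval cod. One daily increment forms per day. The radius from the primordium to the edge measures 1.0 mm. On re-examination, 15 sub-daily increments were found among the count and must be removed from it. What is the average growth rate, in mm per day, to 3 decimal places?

0.002 mm per day

After corrections the count is 441 − 15 = 426 daily increments.
Extension rate ≈ 1.0 / 426 = 0.002 mm per day.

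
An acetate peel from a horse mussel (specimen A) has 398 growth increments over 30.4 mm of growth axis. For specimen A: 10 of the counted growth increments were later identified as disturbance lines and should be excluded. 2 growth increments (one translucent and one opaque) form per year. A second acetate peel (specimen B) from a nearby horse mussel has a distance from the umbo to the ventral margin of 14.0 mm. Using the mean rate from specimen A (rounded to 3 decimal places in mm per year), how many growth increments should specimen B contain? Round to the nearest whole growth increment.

178 growth increments

Specimen A: adjusted count: 398 − 10 = 388 growth increments.
Specimen A: with 2 growth increments per year, 388 / 2 = 194 years.
A: 30.4 mm over 194 years gives 30.4 / 194 ≈ 0.157 mm/yr.
Specimen B: 14.0 mm / 0.157 mm per year = 89.17 years; at 2 growth increments per year that is 89.17 × 2 ≈ 178 growth increments.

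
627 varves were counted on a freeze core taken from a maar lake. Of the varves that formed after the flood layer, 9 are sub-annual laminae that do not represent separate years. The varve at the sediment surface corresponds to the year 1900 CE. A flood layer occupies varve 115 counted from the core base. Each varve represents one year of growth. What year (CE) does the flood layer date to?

The flood layer sits at varve 115 from the core base, so 627 − 115 = 512 varves formed after it.
Removing the 9 false varves leaves 512 − 9 = 503 true varves beyond the flood layer.
Counting back 503 years from 1900 CE places the flood layer in 1900 − 503 = 1397 CE.

1397 CE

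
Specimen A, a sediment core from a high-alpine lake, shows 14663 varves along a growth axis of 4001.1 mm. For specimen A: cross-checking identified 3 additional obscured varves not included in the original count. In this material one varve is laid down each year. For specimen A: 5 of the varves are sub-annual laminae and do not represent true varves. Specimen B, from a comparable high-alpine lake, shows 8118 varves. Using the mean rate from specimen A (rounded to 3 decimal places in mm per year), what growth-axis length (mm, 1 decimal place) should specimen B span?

Specimen A: after corrections the count is 14663 − 5 + 3 = 14661 varves.
A: 4001.1 mm over 14661 years gives 4001.1 / 14661 ≈ 0.273 mm per year.
B's length ≈ 0.273 × 8118 = 2216.2 mm.

2216.2 mm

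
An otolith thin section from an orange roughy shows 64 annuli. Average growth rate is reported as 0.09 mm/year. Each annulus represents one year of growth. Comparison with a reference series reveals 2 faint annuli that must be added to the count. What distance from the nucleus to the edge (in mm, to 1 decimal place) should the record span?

5.9 mm

True annulus count = 64 + 2 = 66.
66 years at 0.09 mm/year gives 0.09 × 66 = 5.9 mm.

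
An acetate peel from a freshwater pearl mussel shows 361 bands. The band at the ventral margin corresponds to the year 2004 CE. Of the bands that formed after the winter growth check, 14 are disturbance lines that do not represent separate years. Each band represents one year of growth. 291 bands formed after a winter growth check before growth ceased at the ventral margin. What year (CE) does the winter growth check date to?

1727 CE

There are 291 bands younger than the winter growth check.
Excluding 14 false bands: 291 − 14 = 277.
The band at the ventral margin is 2004 CE, so the winter growth check dates to 2004 − 277 = 1727 CE.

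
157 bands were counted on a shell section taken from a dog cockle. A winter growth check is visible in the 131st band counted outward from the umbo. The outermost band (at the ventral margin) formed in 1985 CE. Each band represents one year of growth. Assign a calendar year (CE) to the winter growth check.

The winter growth check sits at band 131 from the umbo, so 157 − 131 = 26 bands formed after it.
Counting back 26 years from 1985 CE places the winter growth check in 1985 − 26 = 1959 CE.

1959 CE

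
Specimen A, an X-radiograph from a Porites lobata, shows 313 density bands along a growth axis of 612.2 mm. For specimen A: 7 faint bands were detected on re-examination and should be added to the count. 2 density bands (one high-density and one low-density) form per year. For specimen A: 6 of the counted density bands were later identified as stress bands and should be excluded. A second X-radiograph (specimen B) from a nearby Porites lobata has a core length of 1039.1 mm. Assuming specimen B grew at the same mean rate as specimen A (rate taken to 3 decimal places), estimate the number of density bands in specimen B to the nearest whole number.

Specimen A: correcting the raw count gives 313 − 6 + 7 = 314 true density bands.
Specimen A: with 2 density bands per year, 314 / 2 = 157 years.
A: 612.2 mm over 157 years gives 612.2 / 157 ≈ 3.899 mm/year.
For B, 1039.1 / 3.899 = 266.50 years; at 2 density bands per year that is 266.50 × 2 ≈ 533 density bands.

533 density bands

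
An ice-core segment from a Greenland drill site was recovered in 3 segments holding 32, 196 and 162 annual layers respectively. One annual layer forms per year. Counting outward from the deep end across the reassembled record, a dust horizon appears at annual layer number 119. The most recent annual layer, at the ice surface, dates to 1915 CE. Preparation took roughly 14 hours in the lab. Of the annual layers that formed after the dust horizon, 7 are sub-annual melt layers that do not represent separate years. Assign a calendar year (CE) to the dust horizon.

Total annual layers = 32 + 196 + 162 = 390.
390 − 119 = 271 annual layers lie beyond the dust horizon toward the ice surface.
Excluding 7 false annual layers: 271 − 7 = 264.
1915 − 264 = 1651 CE.

1651 CE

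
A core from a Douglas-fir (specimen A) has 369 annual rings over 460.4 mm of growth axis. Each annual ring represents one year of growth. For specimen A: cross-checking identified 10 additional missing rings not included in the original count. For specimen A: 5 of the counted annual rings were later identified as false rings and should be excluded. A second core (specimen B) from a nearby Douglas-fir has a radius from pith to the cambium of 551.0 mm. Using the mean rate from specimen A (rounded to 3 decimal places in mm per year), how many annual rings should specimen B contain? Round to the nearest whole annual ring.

Specimen A: adjusted count: 369 − 5 + 10 = 374 annual rings.
A: Mean rate = 460.4 mm / 374 years ≈ 1.231 mm/year.
Specimen B: 551.0 mm / 1.231 mm per year = 447.60 years ≈ 448 annual rings.

448 annual rings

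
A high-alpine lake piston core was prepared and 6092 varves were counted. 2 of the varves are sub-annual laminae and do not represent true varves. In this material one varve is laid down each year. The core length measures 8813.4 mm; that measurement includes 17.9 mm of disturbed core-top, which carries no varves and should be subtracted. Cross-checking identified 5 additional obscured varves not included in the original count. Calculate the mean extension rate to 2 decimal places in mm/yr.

1.44 mm/yr

True varve count = 6092 − 2 + 5 = 6095.
Removing the 17.9 mm offcut leaves 8813.4 − 17.9 = 8795.5 mm.
Mean rate = 8795.5 mm / 6095 years ≈ 1.44 mm/yr.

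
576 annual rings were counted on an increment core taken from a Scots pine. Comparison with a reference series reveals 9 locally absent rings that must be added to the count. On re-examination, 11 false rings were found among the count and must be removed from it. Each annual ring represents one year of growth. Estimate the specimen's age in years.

Correcting the raw count gives 576 − 11 + 9 = 574 true annual rings.
With a one-to-one annual ring periodicity this is 574 years.

574 years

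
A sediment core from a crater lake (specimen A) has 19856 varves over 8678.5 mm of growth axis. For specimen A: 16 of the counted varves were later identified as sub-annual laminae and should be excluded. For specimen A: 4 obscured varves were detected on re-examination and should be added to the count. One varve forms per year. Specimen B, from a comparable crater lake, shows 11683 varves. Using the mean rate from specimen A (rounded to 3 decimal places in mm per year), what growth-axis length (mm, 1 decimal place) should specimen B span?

5105.5 mm

Specimen A: true varve count = 19856 − 16 + 4 = 19844.
A: 8678.5 mm over 19844 years gives 8678.5 / 19844 ≈ 0.437 mm per year.
B's length ≈ 0.437 × 11683 = 5105.5 mm.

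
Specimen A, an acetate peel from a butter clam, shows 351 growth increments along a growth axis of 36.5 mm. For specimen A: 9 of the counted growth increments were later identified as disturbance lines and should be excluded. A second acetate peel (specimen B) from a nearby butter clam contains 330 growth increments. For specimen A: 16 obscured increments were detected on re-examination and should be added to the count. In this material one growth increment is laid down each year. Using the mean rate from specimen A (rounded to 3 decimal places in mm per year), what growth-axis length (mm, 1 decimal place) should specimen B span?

33.7 mm

Specimen A: correcting the raw count gives 351 − 9 + 16 = 358 true growth increments.
A: 36.5 mm over 358 years gives 36.5 / 358 ≈ 0.102 mm per year.
For B, 0.102 mm/year × 330 years = 33.7 mm.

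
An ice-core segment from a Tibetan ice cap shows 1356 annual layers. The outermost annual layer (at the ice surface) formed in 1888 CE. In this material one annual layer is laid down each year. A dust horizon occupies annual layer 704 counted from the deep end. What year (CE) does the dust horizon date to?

The dust horizon sits at annual layer 704 from the deep end, so 1356 − 704 = 652 annual layers formed after it.
1888 − 652 = 1236 CE.

1236 CE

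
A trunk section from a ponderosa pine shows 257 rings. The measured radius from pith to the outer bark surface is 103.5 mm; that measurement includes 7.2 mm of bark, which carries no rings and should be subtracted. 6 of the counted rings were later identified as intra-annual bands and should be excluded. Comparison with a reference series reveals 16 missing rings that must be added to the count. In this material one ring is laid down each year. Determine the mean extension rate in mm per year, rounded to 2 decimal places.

True ring count = 257 − 6 + 16 = 267.
The growth record spans 103.5 − 7.2 = 96.3 mm.
96.3 mm over 267 years gives 96.3 / 267 ≈ 0.36 mm per year.

0.36 mm per year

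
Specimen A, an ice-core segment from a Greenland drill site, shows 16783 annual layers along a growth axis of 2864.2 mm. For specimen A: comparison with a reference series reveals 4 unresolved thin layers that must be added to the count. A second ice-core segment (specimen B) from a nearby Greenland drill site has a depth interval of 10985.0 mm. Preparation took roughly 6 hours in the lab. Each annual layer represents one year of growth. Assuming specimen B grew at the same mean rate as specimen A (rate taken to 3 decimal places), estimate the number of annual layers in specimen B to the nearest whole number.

Specimen A: after corrections the count is 16783 + 4 = 16787 annual layers.
A: 2864.2 mm over 16787 years gives 2864.2 / 16787 ≈ 0.171 mm/year.
For B, 10985.0 / 0.171 = 64239.77 years ≈ 64240 annual layers.

64240 annual layers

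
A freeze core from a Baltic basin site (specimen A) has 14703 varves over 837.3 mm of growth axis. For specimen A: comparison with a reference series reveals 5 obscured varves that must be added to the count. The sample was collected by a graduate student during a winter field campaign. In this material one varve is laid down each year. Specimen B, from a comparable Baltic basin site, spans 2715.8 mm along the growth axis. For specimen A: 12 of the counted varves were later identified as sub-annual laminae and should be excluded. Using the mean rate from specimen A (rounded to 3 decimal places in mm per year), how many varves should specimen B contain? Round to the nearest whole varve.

Specimen A: true varve count = 14703 − 12 + 5 = 14696.
A: Extension rate ≈ 837.3 / 14696 = 0.057 mm/yr.
Specimen B: 2715.8 mm / 0.057 mm per year = 47645.61 years ≈ 47646 varves.

47646 varves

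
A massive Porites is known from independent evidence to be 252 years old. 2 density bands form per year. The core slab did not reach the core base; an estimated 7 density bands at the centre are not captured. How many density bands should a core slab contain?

Expected density bands: 252 × 2 = 504.
Subtracting the 7 density bands not captured gives 504 − 7 = 497 density bands in the record.

497 density bands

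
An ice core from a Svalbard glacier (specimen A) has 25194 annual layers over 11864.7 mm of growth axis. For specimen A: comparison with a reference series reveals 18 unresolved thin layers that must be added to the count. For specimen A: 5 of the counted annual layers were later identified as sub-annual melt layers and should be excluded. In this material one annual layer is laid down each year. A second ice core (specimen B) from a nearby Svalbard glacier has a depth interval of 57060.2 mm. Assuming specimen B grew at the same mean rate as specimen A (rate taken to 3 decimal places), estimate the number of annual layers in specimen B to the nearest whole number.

Specimen A: correcting the raw count gives 25194 − 5 + 18 = 25207 true annual layers.
A: Mean rate = 11864.7 mm / 25207 years ≈ 0.471 mm/year.
For B, 57060.2 / 0.471 = 121146.92 years ≈ 121147 annual layers.

121147 annual layers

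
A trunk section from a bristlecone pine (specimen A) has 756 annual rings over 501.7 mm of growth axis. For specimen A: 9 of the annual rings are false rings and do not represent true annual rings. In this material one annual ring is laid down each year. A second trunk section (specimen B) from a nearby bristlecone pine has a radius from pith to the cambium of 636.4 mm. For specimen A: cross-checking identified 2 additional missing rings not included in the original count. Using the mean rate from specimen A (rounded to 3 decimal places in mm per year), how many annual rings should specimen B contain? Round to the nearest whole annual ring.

Specimen A: after corrections the count is 756 − 9 + 2 = 749 annual rings.
A: 501.7 mm over 749 years gives 501.7 / 749 ≈ 0.670 mm/year.
B spans 636.4 / 0.670 = 949.85 years ≈ 950 annual rings.

950 annual rings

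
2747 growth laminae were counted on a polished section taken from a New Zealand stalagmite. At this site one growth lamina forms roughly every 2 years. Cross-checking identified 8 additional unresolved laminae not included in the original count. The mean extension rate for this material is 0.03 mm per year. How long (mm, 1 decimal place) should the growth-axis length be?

Adjusted count: 2747 + 8 = 2755 growth laminae.
Multiplying by 2 years per growth lamina: 2755 × 2 = 5510 years.
Predicted length = 0.03 mm/year × 5510 years = 165.3 mm.

165.3 mm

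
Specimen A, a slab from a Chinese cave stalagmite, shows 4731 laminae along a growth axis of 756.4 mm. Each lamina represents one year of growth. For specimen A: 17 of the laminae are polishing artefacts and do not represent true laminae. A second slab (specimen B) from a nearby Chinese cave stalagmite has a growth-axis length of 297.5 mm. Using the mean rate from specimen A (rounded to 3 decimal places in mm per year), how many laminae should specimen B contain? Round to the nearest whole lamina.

Specimen A: true lamina count = 4731 − 17 = 4714.
A: Extension rate ≈ 756.4 / 4714 = 0.160 mm/yr.
For B, 297.5 / 0.160 = 1859.38 years ≈ 1859 laminae.

1859 laminae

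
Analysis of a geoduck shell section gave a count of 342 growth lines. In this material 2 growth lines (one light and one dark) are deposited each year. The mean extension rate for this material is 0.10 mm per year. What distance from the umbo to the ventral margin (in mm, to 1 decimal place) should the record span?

17.1 mm

Dividing by 2 growth lines per year: 342 / 2 = 171 years.
Length ≈ 0.10 × 171 = 17.1 mm.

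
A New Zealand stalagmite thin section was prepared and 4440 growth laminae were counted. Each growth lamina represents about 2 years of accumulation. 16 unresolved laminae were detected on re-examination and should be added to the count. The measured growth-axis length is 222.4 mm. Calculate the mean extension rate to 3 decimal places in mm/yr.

0.025 mm/yr

After corrections the count is 4440 + 16 = 4456 growth laminae.
At 2 years per growth lamina, 4456 × 2 = 8912 years.
Mean rate = 222.4 mm / 8912 years ≈ 0.025 mm/yr.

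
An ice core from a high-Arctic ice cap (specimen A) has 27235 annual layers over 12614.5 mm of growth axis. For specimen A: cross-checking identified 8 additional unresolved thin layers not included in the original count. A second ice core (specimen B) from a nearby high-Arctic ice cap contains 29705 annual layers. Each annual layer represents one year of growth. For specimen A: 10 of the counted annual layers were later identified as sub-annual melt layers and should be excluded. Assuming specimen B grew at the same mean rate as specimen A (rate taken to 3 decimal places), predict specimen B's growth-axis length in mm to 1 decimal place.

Specimen A: true annual layer count = 27235 − 10 + 8 = 27233.
A: Extension rate ≈ 12614.5 / 27233 = 0.463 mm/year.
For B, 0.463 mm/year × 29705 years = 13753.4 mm.

13753.4 mm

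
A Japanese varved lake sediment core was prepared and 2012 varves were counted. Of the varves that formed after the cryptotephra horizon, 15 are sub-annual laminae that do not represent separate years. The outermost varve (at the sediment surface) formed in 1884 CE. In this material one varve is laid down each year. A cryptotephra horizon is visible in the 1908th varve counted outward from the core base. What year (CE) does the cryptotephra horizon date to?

1795 CE

Between varve 1908 and the sediment surface there are 2012 − 1908 = 104 varves.
104 − 15 false = 89 true varves after the cryptotephra horizon.
Counting back 89 years from 1884 CE places the cryptotephra horizon in 1884 − 89 = 1795 CE.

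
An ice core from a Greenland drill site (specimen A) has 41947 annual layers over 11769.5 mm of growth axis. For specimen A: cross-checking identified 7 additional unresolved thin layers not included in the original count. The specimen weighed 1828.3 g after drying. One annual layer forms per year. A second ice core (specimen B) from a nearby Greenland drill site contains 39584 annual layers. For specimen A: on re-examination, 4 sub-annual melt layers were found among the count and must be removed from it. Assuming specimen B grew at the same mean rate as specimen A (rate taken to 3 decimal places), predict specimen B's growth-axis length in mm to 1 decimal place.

Specimen A: adjusted count: 41947 − 4 + 7 = 41950 annual layers.
A: Extension rate ≈ 11769.5 / 41950 = 0.281 mm/year.
B's length ≈ 0.281 × 39584 = 11123.1 mm.

11123.1 mm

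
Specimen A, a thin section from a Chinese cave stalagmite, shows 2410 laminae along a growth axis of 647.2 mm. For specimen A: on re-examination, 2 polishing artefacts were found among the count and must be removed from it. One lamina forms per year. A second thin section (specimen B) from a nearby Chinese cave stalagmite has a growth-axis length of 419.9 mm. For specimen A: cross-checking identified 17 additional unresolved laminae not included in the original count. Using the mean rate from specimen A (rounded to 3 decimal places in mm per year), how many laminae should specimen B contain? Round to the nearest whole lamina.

1573 laminae

Specimen A: correcting the raw count gives 2410 − 2 + 17 = 2425 true laminae.
A: Extension rate ≈ 647.2 / 2425 = 0.267 mm per year.
For B, 419.9 / 0.267 = 1572.66 years ≈ 1573 laminae.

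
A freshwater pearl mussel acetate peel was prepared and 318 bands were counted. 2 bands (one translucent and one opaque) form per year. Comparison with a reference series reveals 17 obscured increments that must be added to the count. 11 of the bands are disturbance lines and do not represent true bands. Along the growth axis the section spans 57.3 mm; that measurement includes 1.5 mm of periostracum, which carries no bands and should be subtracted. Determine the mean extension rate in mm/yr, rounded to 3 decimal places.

Correcting the raw count gives 318 − 11 + 17 = 324 true bands.
With 2 bands per year, 324 / 2 = 162 years.
Removing the 1.5 mm offcut leaves 57.3 − 1.5 = 55.8 mm.
Extension rate ≈ 55.8 / 162 = 0.344 mm/yr.

0.344 mm/yr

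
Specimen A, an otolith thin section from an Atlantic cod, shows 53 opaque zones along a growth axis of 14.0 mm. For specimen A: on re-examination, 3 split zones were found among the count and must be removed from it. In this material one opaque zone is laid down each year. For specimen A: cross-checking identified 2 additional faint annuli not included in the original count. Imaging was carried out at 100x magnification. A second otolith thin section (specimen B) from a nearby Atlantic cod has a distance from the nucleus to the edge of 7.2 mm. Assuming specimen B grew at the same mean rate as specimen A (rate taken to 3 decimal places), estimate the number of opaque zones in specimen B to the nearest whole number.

Specimen A: after corrections the count is 53 − 3 + 2 = 52 opaque zones.
A: 14.0 mm over 52 years gives 14.0 / 52 ≈ 0.269 mm per year.
For B, 7.2 / 0.269 = 26.77 years ≈ 27 opaque zones.

27 opaque zones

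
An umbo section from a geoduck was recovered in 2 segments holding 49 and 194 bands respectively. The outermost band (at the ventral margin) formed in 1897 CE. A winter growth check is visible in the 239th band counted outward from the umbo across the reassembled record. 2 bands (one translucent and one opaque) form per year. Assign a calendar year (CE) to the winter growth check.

Total bands = 49 + 194 = 243.
Between band 239 and the ventral margin there are 243 − 239 = 4 bands.
Dividing by 2 bands per year: 4 / 2 = 2 years.
The band at the ventral margin is 1897 CE, so the winter growth check dates to 1897 − 2 = 1895 CE.

1895 CE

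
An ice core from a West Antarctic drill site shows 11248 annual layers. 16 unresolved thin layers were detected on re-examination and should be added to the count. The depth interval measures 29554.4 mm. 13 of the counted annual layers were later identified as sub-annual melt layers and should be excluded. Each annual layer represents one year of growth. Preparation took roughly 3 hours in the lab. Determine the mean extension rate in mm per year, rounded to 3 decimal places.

2.627 mm per year

True annual layer count = 11248 − 13 + 16 = 11251.
Extension rate ≈ 29554.4 / 11251 = 2.627 mm per year.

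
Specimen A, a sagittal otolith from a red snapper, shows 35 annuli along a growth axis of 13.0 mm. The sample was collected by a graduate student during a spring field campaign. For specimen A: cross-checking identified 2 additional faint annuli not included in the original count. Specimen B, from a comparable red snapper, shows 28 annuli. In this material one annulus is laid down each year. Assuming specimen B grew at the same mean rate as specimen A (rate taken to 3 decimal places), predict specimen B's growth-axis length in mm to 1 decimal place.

Specimen A: correcting the raw count gives 35 + 2 = 37 true annuli.
A: 13.0 mm over 37 years gives 13.0 / 37 ≈ 0.351 mm per year.
Length of B = 0.351 × 28 = 9.8 mm.

9.8 mm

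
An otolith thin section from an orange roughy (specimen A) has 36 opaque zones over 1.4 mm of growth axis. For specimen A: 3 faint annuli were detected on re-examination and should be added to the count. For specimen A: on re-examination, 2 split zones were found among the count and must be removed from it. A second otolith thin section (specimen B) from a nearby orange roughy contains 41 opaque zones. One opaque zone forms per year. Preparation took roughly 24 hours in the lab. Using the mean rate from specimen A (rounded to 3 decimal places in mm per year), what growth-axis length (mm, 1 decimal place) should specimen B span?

1.6 mm

Specimen A: after corrections the count is 36 − 2 + 3 = 37 opaque zones.
A: Extension rate ≈ 1.4 / 37 = 0.038 mm/year.
Length of B = 0.038 × 41 = 1.6 mm.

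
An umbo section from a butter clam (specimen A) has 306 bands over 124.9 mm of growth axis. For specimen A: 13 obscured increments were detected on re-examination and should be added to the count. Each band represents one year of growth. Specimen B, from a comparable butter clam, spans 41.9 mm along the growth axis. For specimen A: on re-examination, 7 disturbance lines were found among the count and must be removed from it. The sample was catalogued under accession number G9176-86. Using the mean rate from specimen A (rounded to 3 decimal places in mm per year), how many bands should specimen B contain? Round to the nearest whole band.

105 bands

Specimen A: correcting the raw count gives 306 − 7 + 13 = 312 true bands.
A: Extension rate ≈ 124.9 / 312 = 0.400 mm/yr.
For B, 41.9 / 0.400 = 104.75 years ≈ 105 bands.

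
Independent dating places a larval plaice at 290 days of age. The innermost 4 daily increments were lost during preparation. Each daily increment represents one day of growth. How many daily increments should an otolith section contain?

286 daily increments

At one daily increment per day, 290 days correspond to 290 daily increments.
290 − 4 missed = 286 daily increments expected in the prepared section.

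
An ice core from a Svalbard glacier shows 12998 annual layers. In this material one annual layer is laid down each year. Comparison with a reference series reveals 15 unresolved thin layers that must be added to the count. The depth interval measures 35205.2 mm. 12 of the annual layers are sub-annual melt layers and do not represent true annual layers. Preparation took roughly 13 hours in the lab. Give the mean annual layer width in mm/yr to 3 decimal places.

Correcting the raw count gives 12998 − 12 + 15 = 13001 true annual layers.
35205.2 mm over 13001 years gives 35205.2 / 13001 ≈ 2.708 mm/yr.

2.708 mm/yr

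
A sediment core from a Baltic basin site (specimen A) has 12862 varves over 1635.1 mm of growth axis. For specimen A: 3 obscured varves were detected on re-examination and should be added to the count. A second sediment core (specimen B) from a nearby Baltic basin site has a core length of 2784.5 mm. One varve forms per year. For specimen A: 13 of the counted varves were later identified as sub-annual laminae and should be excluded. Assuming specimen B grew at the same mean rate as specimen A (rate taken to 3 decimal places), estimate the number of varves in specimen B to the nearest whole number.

21925 varves

Specimen A: true varve count = 12862 − 13 + 3 = 12852.
A: 1635.1 mm over 12852 years gives 1635.1 / 12852 ≈ 0.127 mm per year.
For B, 2784.5 / 0.127 = 21925.20 years ≈ 21925 varves.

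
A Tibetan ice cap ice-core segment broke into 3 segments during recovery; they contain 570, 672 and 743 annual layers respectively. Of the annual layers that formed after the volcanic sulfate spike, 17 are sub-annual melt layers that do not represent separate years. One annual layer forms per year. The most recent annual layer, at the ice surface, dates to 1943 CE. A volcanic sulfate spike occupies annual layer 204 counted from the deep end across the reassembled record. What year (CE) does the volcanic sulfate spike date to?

179 CE

Total annual layers = 570 + 672 + 743 = 1985.
The volcanic sulfate spike sits at annual layer 204 from the deep end, so 1985 − 204 = 1781 annual layers formed after it.
1781 − 17 false = 1764 true annual layers after the volcanic sulfate spike.
1943 − 1764 = 179 CE.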